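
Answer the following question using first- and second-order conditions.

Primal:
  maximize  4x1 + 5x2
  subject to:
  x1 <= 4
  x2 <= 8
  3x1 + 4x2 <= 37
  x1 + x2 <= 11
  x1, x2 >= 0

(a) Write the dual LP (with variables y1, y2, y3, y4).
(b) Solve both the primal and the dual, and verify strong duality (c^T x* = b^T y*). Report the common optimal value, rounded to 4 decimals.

The standard primal-dual pair for 'max c^T x s.t. A x <= b, x >= 0' is:
  Dual:  min b^T y  s.t.  A^T y >= c,  y >= 0.

So the dual LP is:
  minimize  4y1 + 8y2 + 37y3 + 11y4
  subject to:
    y1 + 3y3 + y4 >= 4
    y2 + 4y3 + y4 >= 5
    y1, y2, y3, y4 >= 0

Solving the primal: x* = (4, 6.25).
  primal value c^T x* = 47.25.
Solving the dual: y* = (0.25, 0, 1.25, 0).
  dual value b^T y* = 47.25.
Strong duality: c^T x* = b^T y*. Confirmed.

47.25


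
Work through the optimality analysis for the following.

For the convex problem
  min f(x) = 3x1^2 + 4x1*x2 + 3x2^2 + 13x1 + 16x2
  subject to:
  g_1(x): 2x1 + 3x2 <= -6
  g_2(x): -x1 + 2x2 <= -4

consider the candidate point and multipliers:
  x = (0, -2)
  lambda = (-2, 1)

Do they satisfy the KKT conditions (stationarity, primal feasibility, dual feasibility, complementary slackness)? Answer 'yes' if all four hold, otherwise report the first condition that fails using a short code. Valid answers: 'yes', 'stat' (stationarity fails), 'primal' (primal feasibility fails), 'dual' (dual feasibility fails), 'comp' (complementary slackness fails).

Gradient of f: grad f(x) = Q x + c = (5, 4)
Constraint values g_i(x) = a_i^T x - b_i:
  g_1((0, -2)) = 0
  g_2((0, -2)) = 0
Stationarity residual: grad f(x) + sum_i lambda_i a_i = (0, 0)
  -> stationarity OK
Primal feasibility (all g_i <= 0): OK
Dual feasibility (all lambda_i >= 0): FAILS
Complementary slackness (lambda_i * g_i(x) = 0 for all i): OK

Verdict: the first failing condition is dual_feasibility -> dual.

dual


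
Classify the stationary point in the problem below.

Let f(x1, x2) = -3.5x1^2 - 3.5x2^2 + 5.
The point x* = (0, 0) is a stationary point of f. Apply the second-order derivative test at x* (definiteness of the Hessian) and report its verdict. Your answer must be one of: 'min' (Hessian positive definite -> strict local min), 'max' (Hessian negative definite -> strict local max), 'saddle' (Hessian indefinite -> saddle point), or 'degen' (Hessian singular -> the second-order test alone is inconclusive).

Compute the Hessian H = grad^2 f:
  H = [[-7, 0], [0, -7]]
Verify stationarity: grad f(x*) = H x* + g = (0, 0).
Eigenvalues of H: -7, -7.
Both eigenvalues < 0, so H is negative definite -> x* is a strict local max.

max


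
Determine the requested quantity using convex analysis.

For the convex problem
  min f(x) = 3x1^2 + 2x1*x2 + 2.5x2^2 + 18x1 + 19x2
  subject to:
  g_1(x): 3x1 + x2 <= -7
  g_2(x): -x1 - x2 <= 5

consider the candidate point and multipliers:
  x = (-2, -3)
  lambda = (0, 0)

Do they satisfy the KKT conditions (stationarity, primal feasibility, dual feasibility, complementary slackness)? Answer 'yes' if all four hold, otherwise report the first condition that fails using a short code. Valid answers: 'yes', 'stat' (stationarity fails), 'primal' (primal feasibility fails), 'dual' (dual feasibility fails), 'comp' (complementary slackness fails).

Gradient of f: grad f(x) = Q x + c = (0, 0)
Constraint values g_i(x) = a_i^T x - b_i:
  g_1((-2, -3)) = -2
  g_2((-2, -3)) = 0
Stationarity residual: grad f(x) + sum_i lambda_i a_i = (0, 0)
  -> stationarity OK
Primal feasibility (all g_i <= 0): OK
Dual feasibility (all lambda_i >= 0): OK
Complementary slackness (lambda_i * g_i(x) = 0 for all i): OK

Verdict: yes, KKT holds.

yes


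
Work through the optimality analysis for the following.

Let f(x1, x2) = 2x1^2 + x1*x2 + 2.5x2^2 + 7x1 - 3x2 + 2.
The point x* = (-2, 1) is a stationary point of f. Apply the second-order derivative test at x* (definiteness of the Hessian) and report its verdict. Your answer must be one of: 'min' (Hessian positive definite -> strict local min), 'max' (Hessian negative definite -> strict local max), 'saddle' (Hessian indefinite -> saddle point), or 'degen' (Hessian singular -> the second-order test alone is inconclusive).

Compute the Hessian H = grad^2 f:
  H = [[4, 1], [1, 5]]
Verify stationarity: grad f(x*) = H x* + g = (0, 0).
Eigenvalues of H: 3.382, 5.618.
Both eigenvalues > 0, so H is positive definite -> x* is a strict local min.

min


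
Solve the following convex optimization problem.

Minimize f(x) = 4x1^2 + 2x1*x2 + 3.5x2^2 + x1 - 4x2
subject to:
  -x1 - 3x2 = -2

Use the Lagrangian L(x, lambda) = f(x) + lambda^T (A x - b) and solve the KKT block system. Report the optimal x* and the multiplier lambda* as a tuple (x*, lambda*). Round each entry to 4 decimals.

Form the Lagrangian:
  L(x, lambda) = (1/2) x^T Q x + c^T x + lambda^T (A x - b)
Stationarity (grad_x L = 0): Q x + c + A^T lambda = 0.
Primal feasibility: A x = b.

This gives the KKT block system:
  [ Q   A^T ] [ x     ]   [-c ]
  [ A    0  ] [ lambda ] = [ b ]

Solving the linear system:
  x*      = (-0.2836, 0.7612)
  lambda* = (0.2537)
  f(x*)   = -1.4104

x* = (-0.2836, 0.7612), lambda* = (0.2537)


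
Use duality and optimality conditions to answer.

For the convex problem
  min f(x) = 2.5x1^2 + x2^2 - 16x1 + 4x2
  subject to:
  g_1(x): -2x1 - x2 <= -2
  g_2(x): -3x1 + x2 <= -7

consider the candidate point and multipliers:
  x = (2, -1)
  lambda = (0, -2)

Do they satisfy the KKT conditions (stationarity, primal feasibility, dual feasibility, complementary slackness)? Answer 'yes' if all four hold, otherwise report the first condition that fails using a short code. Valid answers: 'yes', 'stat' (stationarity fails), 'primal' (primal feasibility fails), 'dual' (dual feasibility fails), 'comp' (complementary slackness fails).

Gradient of f: grad f(x) = Q x + c = (-6, 2)
Constraint values g_i(x) = a_i^T x - b_i:
  g_1((2, -1)) = -1
  g_2((2, -1)) = 0
Stationarity residual: grad f(x) + sum_i lambda_i a_i = (0, 0)
  -> stationarity OK
Primal feasibility (all g_i <= 0): OK
Dual feasibility (all lambda_i >= 0): FAILS
Complementary slackness (lambda_i * g_i(x) = 0 for all i): OK

Verdict: the first failing condition is dual_feasibility -> dual.

dual


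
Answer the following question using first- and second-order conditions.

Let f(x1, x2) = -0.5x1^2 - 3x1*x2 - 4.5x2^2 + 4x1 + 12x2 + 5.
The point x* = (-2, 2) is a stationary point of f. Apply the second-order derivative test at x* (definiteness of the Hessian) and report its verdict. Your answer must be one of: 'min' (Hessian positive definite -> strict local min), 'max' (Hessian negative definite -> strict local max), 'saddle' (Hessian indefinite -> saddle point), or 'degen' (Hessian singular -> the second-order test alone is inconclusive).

Compute the Hessian H = grad^2 f:
  H = [[-1, -3], [-3, -9]]
Verify stationarity: grad f(x*) = H x* + g = (0, 0).
Eigenvalues of H: -10, 0.
H has a zero eigenvalue (singular; negative semidefinite but not definite), so H is neither positive definite, negative definite, nor indefinite. The second-order test alone is inconclusive -> degen.
(Indeed, f is constant along the null direction of H through x*, so x* is not a strict local extremum.)

degen


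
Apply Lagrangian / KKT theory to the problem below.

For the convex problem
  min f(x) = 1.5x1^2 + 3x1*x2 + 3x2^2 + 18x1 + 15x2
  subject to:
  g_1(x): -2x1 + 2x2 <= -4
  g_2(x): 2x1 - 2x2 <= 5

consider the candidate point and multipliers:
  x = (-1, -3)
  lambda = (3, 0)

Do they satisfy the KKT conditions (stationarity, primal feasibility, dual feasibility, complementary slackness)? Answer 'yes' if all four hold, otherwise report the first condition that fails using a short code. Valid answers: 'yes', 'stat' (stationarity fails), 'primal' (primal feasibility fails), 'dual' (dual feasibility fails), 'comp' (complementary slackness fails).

Gradient of f: grad f(x) = Q x + c = (6, -6)
Constraint values g_i(x) = a_i^T x - b_i:
  g_1((-1, -3)) = 0
  g_2((-1, -3)) = -1
Stationarity residual: grad f(x) + sum_i lambda_i a_i = (0, 0)
  -> stationarity OK
Primal feasibility (all g_i <= 0): OK
Dual feasibility (all lambda_i >= 0): OK
Complementary slackness (lambda_i * g_i(x) = 0 for all i): OK

Verdict: yes, KKT holds.

yes


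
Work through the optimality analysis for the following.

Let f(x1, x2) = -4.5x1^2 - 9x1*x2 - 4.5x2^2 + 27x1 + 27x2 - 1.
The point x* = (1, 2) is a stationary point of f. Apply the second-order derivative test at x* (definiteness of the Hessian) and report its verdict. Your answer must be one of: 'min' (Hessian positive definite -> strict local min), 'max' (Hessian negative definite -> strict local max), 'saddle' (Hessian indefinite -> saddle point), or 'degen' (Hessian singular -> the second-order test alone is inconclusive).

Compute the Hessian H = grad^2 f:
  H = [[-9, -9], [-9, -9]]
Verify stationarity: grad f(x*) = H x* + g = (0, 0).
Eigenvalues of H: -18, 0.
H has a zero eigenvalue (singular; negative semidefinite but not definite), so H is neither positive definite, negative definite, nor indefinite. The second-order test alone is inconclusive -> degen.
(Indeed, f is constant along the null direction of H through x*, so x* is not a strict local extremum.)

degen


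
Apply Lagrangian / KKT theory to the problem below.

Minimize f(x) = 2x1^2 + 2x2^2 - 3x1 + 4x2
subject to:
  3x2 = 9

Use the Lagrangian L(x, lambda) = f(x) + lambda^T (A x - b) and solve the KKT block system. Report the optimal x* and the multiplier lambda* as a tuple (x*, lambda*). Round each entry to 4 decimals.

Form the Lagrangian:
  L(x, lambda) = (1/2) x^T Q x + c^T x + lambda^T (A x - b)
Stationarity (grad_x L = 0): Q x + c + A^T lambda = 0.
Primal feasibility: A x = b.

This gives the KKT block system:
  [ Q   A^T ] [ x     ]   [-c ]
  [ A    0  ] [ lambda ] = [ b ]

Solving the linear system:
  x*      = (0.75, 3)
  lambda* = (-5.3333)
  f(x*)   = 28.875

x* = (0.75, 3), lambda* = (-5.3333)


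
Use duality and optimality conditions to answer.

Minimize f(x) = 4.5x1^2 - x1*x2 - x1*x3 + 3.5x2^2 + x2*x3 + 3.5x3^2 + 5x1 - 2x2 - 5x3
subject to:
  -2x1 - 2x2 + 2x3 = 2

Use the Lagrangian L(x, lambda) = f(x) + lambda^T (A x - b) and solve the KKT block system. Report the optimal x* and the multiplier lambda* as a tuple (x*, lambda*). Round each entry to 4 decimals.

Form the Lagrangian:
  L(x, lambda) = (1/2) x^T Q x + c^T x + lambda^T (A x - b)
Stationarity (grad_x L = 0): Q x + c + A^T lambda = 0.
Primal feasibility: A x = b.

This gives the KKT block system:
  [ Q   A^T ] [ x     ]   [-c ]
  [ A    0  ] [ lambda ] = [ b ]

Solving the linear system:
  x*      = (-0.4787, 0.117, 0.6383)
  lambda* = (-0.0319)
  f(x*)   = -2.8777

x* = (-0.4787, 0.117, 0.6383), lambda* = (-0.0319)


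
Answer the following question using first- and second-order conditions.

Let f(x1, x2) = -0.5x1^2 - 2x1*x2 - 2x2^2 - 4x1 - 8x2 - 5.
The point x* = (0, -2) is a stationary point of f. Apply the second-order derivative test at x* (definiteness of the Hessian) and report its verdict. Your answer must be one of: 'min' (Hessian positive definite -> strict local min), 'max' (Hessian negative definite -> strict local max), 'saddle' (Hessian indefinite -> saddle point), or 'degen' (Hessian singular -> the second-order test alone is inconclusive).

Compute the Hessian H = grad^2 f:
  H = [[-1, -2], [-2, -4]]
Verify stationarity: grad f(x*) = H x* + g = (0, 0).
Eigenvalues of H: -5, 0.
H has a zero eigenvalue (singular; negative semidefinite but not definite), so H is neither positive definite, negative definite, nor indefinite. The second-order test alone is inconclusive -> degen.
(Indeed, f is constant along the null direction of H through x*, so x* is not a strict local extremum.)

degen


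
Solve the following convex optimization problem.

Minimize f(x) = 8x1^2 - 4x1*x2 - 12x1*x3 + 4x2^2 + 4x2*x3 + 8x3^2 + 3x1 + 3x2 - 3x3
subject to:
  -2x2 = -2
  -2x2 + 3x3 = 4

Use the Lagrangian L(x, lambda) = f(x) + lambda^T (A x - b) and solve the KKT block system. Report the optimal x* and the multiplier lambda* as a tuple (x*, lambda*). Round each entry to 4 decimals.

Form the Lagrangian:
  L(x, lambda) = (1/2) x^T Q x + c^T x + lambda^T (A x - b)
Stationarity (grad_x L = 0): Q x + c + A^T lambda = 0.
Primal feasibility: A x = b.

This gives the KKT block system:
  [ Q   A^T ] [ x     ]   [-c ]
  [ A    0  ] [ lambda ] = [ b ]

Solving the linear system:
  x*      = (1.5625, 1, 2)
  lambda* = (11.125, -4.75)
  f(x*)   = 21.4688

x* = (1.5625, 1, 2), lambda* = (11.125, -4.75)


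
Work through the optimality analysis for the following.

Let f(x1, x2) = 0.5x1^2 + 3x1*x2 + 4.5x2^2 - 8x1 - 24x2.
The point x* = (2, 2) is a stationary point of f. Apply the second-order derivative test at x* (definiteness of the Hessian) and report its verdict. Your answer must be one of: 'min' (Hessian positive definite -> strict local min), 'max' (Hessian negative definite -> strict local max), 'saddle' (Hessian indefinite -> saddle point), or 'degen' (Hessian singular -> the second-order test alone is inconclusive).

Compute the Hessian H = grad^2 f:
  H = [[1, 3], [3, 9]]
Verify stationarity: grad f(x*) = H x* + g = (0, 0).
Eigenvalues of H: 0, 10.
H has a zero eigenvalue (singular; positive semidefinite but not definite), so H is neither positive definite, negative definite, nor indefinite. The second-order test alone is inconclusive -> degen.
(Indeed, f is constant along the null direction of H through x*, so x* is not a strict local extremum.)

degen


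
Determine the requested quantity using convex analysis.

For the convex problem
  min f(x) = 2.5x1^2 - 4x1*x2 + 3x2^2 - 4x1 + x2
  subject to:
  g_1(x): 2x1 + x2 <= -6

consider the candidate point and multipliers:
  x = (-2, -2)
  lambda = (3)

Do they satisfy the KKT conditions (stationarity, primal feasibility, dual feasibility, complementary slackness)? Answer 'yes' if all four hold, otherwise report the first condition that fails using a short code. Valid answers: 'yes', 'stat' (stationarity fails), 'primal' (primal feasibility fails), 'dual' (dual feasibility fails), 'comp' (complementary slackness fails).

Gradient of f: grad f(x) = Q x + c = (-6, -3)
Constraint values g_i(x) = a_i^T x - b_i:
  g_1((-2, -2)) = 0
Stationarity residual: grad f(x) + sum_i lambda_i a_i = (0, 0)
  -> stationarity OK
Primal feasibility (all g_i <= 0): OK
Dual feasibility (all lambda_i >= 0): OK
Complementary slackness (lambda_i * g_i(x) = 0 for all i): OK

Verdict: yes, KKT holds.

yes


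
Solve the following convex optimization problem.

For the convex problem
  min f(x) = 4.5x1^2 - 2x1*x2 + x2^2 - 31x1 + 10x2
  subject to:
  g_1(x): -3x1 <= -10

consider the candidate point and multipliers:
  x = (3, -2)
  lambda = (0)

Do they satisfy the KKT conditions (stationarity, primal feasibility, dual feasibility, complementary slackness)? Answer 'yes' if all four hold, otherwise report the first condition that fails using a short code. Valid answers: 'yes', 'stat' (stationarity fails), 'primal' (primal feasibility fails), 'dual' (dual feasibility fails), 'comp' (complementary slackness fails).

Gradient of f: grad f(x) = Q x + c = (0, 0)
Constraint values g_i(x) = a_i^T x - b_i:
  g_1((3, -2)) = 1
Stationarity residual: grad f(x) + sum_i lambda_i a_i = (0, 0)
  -> stationarity OK
Primal feasibility (all g_i <= 0): FAILS
Dual feasibility (all lambda_i >= 0): OK
Complementary slackness (lambda_i * g_i(x) = 0 for all i): OK

Verdict: the first failing condition is primal_feasibility -> primal.

primal


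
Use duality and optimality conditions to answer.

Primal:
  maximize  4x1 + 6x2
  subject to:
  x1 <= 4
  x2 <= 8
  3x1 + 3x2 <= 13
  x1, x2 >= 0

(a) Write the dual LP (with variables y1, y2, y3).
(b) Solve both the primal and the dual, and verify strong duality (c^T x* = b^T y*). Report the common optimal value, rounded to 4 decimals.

The standard primal-dual pair for 'max c^T x s.t. A x <= b, x >= 0' is:
  Dual:  min b^T y  s.t.  A^T y >= c,  y >= 0.

So the dual LP is:
  minimize  4y1 + 8y2 + 13y3
  subject to:
    y1 + 3y3 >= 4
    y2 + 3y3 >= 6
    y1, y2, y3 >= 0

Solving the primal: x* = (0, 4.3333).
  primal value c^T x* = 26.
Solving the dual: y* = (0, 0, 2).
  dual value b^T y* = 26.
Strong duality: c^T x* = b^T y*. Confirmed.

26


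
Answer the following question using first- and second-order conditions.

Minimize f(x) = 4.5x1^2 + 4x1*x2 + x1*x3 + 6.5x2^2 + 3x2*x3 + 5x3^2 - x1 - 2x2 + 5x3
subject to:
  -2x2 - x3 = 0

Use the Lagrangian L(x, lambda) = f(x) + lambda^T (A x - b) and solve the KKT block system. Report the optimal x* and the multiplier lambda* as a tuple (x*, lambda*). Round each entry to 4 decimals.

Form the Lagrangian:
  L(x, lambda) = (1/2) x^T Q x + c^T x + lambda^T (A x - b)
Stationarity (grad_x L = 0): Q x + c + A^T lambda = 0.
Primal feasibility: A x = b.

This gives the KKT block system:
  [ Q   A^T ] [ x     ]   [-c ]
  [ A    0  ] [ lambda ] = [ b ]

Solving the linear system:
  x*      = (0.0466, 0.2904, -0.5808)
  lambda* = (0.1096)
  f(x*)   = -1.7658

x* = (0.0466, 0.2904, -0.5808), lambda* = (0.1096)


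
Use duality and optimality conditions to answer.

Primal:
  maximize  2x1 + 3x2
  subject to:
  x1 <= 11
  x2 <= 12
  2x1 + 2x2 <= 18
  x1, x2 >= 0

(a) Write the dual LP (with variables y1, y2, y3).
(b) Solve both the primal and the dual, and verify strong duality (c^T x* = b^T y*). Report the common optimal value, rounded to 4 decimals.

The standard primal-dual pair for 'max c^T x s.t. A x <= b, x >= 0' is:
  Dual:  min b^T y  s.t.  A^T y >= c,  y >= 0.

So the dual LP is:
  minimize  11y1 + 12y2 + 18y3
  subject to:
    y1 + 2y3 >= 2
    y2 + 2y3 >= 3
    y1, y2, y3 >= 0

Solving the primal: x* = (0, 9).
  primal value c^T x* = 27.
Solving the dual: y* = (0, 0, 1.5).
  dual value b^T y* = 27.
Strong duality: c^T x* = b^T y*. Confirmed.

27


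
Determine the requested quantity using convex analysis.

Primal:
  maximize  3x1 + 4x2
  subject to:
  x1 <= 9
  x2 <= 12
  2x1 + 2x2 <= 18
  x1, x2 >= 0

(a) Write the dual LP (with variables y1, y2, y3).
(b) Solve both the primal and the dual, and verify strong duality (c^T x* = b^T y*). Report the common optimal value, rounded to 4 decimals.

The standard primal-dual pair for 'max c^T x s.t. A x <= b, x >= 0' is:
  Dual:  min b^T y  s.t.  A^T y >= c,  y >= 0.

So the dual LP is:
  minimize  9y1 + 12y2 + 18y3
  subject to:
    y1 + 2y3 >= 3
    y2 + 2y3 >= 4
    y1, y2, y3 >= 0

Solving the primal: x* = (0, 9).
  primal value c^T x* = 36.
Solving the dual: y* = (0, 0, 2).
  dual value b^T y* = 36.
Strong duality: c^T x* = b^T y*. Confirmed.

36


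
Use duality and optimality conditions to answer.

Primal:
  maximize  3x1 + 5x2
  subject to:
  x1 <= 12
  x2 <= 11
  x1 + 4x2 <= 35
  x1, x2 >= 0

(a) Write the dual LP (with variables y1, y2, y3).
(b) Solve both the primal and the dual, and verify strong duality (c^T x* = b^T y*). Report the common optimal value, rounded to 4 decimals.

The standard primal-dual pair for 'max c^T x s.t. A x <= b, x >= 0' is:
  Dual:  min b^T y  s.t.  A^T y >= c,  y >= 0.

So the dual LP is:
  minimize  12y1 + 11y2 + 35y3
  subject to:
    y1 + y3 >= 3
    y2 + 4y3 >= 5
    y1, y2, y3 >= 0

Solving the primal: x* = (12, 5.75).
  primal value c^T x* = 64.75.
Solving the dual: y* = (1.75, 0, 1.25).
  dual value b^T y* = 64.75.
Strong duality: c^T x* = b^T y*. Confirmed.

64.75


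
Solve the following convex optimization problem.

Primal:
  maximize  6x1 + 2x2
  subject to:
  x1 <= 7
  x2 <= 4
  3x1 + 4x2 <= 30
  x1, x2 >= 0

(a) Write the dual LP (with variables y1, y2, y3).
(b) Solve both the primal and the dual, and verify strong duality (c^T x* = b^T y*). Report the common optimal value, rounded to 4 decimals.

The standard primal-dual pair for 'max c^T x s.t. A x <= b, x >= 0' is:
  Dual:  min b^T y  s.t.  A^T y >= c,  y >= 0.

So the dual LP is:
  minimize  7y1 + 4y2 + 30y3
  subject to:
    y1 + 3y3 >= 6
    y2 + 4y3 >= 2
    y1, y2, y3 >= 0

Solving the primal: x* = (7, 2.25).
  primal value c^T x* = 46.5.
Solving the dual: y* = (4.5, 0, 0.5).
  dual value b^T y* = 46.5.
Strong duality: c^T x* = b^T y*. Confirmed.

46.5


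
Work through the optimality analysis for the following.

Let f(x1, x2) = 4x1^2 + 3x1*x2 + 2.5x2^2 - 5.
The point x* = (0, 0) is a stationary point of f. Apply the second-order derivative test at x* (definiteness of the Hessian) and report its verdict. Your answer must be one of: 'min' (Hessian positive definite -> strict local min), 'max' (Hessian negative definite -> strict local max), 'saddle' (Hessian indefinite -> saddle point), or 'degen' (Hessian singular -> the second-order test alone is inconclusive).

Compute the Hessian H = grad^2 f:
  H = [[8, 3], [3, 5]]
Verify stationarity: grad f(x*) = H x* + g = (0, 0).
Eigenvalues of H: 3.1459, 9.8541.
Both eigenvalues > 0, so H is positive definite -> x* is a strict local min.

min


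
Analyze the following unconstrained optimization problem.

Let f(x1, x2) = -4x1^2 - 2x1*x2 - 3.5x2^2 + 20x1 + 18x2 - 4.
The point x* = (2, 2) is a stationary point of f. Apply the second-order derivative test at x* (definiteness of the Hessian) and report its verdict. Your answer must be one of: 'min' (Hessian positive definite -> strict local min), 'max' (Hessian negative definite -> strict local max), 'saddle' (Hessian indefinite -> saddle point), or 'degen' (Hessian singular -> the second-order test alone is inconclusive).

Compute the Hessian H = grad^2 f:
  H = [[-8, -2], [-2, -7]]
Verify stationarity: grad f(x*) = H x* + g = (0, 0).
Eigenvalues of H: -9.5616, -5.4384.
Both eigenvalues < 0, so H is negative definite -> x* is a strict local max.

max


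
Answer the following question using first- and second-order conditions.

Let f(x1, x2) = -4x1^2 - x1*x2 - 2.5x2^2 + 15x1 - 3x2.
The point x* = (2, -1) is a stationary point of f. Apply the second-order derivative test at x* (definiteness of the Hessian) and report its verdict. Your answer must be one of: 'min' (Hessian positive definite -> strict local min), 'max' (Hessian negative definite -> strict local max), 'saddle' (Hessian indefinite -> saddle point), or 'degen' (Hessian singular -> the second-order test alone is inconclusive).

Compute the Hessian H = grad^2 f:
  H = [[-8, -1], [-1, -5]]
Verify stationarity: grad f(x*) = H x* + g = (0, 0).
Eigenvalues of H: -8.3028, -4.6972.
Both eigenvalues < 0, so H is negative definite -> x* is a strict local max.

max


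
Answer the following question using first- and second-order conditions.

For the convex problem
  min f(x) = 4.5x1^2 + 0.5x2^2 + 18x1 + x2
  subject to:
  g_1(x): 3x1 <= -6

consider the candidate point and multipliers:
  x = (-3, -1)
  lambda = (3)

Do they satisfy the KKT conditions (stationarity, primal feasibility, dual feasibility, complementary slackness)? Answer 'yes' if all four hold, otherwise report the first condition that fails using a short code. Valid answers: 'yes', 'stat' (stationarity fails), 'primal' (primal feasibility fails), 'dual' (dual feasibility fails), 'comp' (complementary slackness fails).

Gradient of f: grad f(x) = Q x + c = (-9, 0)
Constraint values g_i(x) = a_i^T x - b_i:
  g_1((-3, -1)) = -3
Stationarity residual: grad f(x) + sum_i lambda_i a_i = (0, 0)
  -> stationarity OK
Primal feasibility (all g_i <= 0): OK
Dual feasibility (all lambda_i >= 0): OK
Complementary slackness (lambda_i * g_i(x) = 0 for all i): FAILS

Verdict: the first failing condition is complementary_slackness -> comp.

comp


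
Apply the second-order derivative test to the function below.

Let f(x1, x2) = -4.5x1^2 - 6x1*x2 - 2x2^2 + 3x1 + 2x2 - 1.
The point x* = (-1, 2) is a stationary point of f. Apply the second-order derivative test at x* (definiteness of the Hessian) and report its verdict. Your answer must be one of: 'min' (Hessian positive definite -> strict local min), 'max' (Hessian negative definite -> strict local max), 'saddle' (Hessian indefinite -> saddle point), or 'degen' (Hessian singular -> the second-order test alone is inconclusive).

Compute the Hessian H = grad^2 f:
  H = [[-9, -6], [-6, -4]]
Verify stationarity: grad f(x*) = H x* + g = (0, 0).
Eigenvalues of H: -13, 0.
H has a zero eigenvalue (singular; negative semidefinite but not definite), so H is neither positive definite, negative definite, nor indefinite. The second-order test alone is inconclusive -> degen.
(Indeed, f is constant along the null direction of H through x*, so x* is not a strict local extremum.)

degen


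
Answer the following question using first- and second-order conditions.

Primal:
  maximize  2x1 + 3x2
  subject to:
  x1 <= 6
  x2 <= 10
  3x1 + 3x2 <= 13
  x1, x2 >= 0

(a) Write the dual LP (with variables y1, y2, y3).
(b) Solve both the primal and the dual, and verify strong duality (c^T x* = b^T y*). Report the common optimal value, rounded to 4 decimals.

The standard primal-dual pair for 'max c^T x s.t. A x <= b, x >= 0' is:
  Dual:  min b^T y  s.t.  A^T y >= c,  y >= 0.

So the dual LP is:
  minimize  6y1 + 10y2 + 13y3
  subject to:
    y1 + 3y3 >= 2
    y2 + 3y3 >= 3
    y1, y2, y3 >= 0

Solving the primal: x* = (0, 4.3333).
  primal value c^T x* = 13.
Solving the dual: y* = (0, 0, 1).
  dual value b^T y* = 13.
Strong duality: c^T x* = b^T y*. Confirmed.

13


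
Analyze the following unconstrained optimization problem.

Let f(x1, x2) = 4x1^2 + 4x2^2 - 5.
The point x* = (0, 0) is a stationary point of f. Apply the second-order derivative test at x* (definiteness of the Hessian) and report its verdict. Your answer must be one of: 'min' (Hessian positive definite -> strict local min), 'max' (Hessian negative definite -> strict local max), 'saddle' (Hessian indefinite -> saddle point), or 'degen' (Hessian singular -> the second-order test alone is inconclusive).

Compute the Hessian H = grad^2 f:
  H = [[8, 0], [0, 8]]
Verify stationarity: grad f(x*) = H x* + g = (0, 0).
Eigenvalues of H: 8, 8.
Both eigenvalues > 0, so H is positive definite -> x* is a strict local min.

min


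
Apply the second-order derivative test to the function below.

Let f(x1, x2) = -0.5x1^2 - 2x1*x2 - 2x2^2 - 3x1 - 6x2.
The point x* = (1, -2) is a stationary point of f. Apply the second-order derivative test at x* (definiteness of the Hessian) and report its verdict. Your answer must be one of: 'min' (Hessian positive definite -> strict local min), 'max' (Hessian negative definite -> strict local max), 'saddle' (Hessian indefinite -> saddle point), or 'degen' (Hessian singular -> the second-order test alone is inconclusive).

Compute the Hessian H = grad^2 f:
  H = [[-1, -2], [-2, -4]]
Verify stationarity: grad f(x*) = H x* + g = (0, 0).
Eigenvalues of H: -5, 0.
H has a zero eigenvalue (singular; negative semidefinite but not definite), so H is neither positive definite, negative definite, nor indefinite. The second-order test alone is inconclusive -> degen.
(Indeed, f is constant along the null direction of H through x*, so x* is not a strict local extremum.)

degen


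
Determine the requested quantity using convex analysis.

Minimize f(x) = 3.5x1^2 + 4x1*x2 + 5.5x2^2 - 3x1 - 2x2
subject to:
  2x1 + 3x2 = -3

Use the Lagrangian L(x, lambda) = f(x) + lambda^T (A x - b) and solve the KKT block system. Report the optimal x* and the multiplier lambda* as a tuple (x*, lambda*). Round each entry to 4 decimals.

Form the Lagrangian:
  L(x, lambda) = (1/2) x^T Q x + c^T x + lambda^T (A x - b)
Stationarity (grad_x L = 0): Q x + c + A^T lambda = 0.
Primal feasibility: A x = b.

This gives the KKT block system:
  [ Q   A^T ] [ x     ]   [-c ]
  [ A    0  ] [ lambda ] = [ b ]

Solving the linear system:
  x*      = (-0.2542, -0.8305)
  lambda* = (4.0508)
  f(x*)   = 7.2881

x* = (-0.2542, -0.8305), lambda* = (4.0508)


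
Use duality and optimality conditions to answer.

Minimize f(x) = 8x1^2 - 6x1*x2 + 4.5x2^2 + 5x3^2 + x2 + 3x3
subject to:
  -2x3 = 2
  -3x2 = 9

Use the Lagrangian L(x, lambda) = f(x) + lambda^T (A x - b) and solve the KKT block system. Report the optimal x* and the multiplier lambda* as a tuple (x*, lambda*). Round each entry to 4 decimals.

Form the Lagrangian:
  L(x, lambda) = (1/2) x^T Q x + c^T x + lambda^T (A x - b)
Stationarity (grad_x L = 0): Q x + c + A^T lambda = 0.
Primal feasibility: A x = b.

This gives the KKT block system:
  [ Q   A^T ] [ x     ]   [-c ]
  [ A    0  ] [ lambda ] = [ b ]

Solving the linear system:
  x*      = (-1.125, -3, -1)
  lambda* = (-3.5, -6.4167)
  f(x*)   = 29.375

x* = (-1.125, -3, -1), lambda* = (-3.5, -6.4167)


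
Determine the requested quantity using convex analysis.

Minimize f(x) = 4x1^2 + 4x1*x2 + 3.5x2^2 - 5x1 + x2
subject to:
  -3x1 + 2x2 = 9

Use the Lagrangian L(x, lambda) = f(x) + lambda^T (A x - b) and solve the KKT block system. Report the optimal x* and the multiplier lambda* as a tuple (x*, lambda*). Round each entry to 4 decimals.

Form the Lagrangian:
  L(x, lambda) = (1/2) x^T Q x + c^T x + lambda^T (A x - b)
Stationarity (grad_x L = 0): Q x + c + A^T lambda = 0.
Primal feasibility: A x = b.

This gives the KKT block system:
  [ Q   A^T ] [ x     ]   [-c ]
  [ A    0  ] [ lambda ] = [ b ]

Solving the linear system:
  x*      = (-1.7273, 1.9091)
  lambda* = (-3.7273)
  f(x*)   = 22.0455

x* = (-1.7273, 1.9091), lambda* = (-3.7273)


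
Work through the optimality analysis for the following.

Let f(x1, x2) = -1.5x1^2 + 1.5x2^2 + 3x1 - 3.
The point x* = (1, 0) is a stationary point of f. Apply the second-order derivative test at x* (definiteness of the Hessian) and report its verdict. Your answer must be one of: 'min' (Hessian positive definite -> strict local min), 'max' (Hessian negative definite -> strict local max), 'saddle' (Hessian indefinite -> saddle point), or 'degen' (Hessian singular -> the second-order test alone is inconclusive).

Compute the Hessian H = grad^2 f:
  H = [[-3, 0], [0, 3]]
Verify stationarity: grad f(x*) = H x* + g = (0, 0).
Eigenvalues of H: -3, 3.
Eigenvalues have mixed signs, so H is indefinite -> x* is a saddle point.

saddle


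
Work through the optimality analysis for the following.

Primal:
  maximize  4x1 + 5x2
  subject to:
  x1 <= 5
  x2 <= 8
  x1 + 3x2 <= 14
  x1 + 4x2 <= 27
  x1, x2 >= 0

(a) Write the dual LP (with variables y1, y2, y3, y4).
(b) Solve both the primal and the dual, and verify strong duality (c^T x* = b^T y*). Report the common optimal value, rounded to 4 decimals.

The standard primal-dual pair for 'max c^T x s.t. A x <= b, x >= 0' is:
  Dual:  min b^T y  s.t.  A^T y >= c,  y >= 0.

So the dual LP is:
  minimize  5y1 + 8y2 + 14y3 + 27y4
  subject to:
    y1 + y3 + y4 >= 4
    y2 + 3y3 + 4y4 >= 5
    y1, y2, y3, y4 >= 0

Solving the primal: x* = (5, 3).
  primal value c^T x* = 35.
Solving the dual: y* = (2.3333, 0, 1.6667, 0).
  dual value b^T y* = 35.
Strong duality: c^T x* = b^T y*. Confirmed.

35


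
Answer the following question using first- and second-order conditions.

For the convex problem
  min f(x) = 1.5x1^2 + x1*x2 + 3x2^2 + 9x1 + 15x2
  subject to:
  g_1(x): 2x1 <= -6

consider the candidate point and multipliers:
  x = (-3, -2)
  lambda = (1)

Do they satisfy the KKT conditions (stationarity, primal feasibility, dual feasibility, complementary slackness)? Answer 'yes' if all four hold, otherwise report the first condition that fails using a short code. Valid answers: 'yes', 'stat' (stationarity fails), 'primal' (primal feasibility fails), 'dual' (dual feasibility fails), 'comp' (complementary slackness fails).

Gradient of f: grad f(x) = Q x + c = (-2, 0)
Constraint values g_i(x) = a_i^T x - b_i:
  g_1((-3, -2)) = 0
Stationarity residual: grad f(x) + sum_i lambda_i a_i = (0, 0)
  -> stationarity OK
Primal feasibility (all g_i <= 0): OK
Dual feasibility (all lambda_i >= 0): OK
Complementary slackness (lambda_i * g_i(x) = 0 for all i): OK

Verdict: yes, KKT holds.

yes


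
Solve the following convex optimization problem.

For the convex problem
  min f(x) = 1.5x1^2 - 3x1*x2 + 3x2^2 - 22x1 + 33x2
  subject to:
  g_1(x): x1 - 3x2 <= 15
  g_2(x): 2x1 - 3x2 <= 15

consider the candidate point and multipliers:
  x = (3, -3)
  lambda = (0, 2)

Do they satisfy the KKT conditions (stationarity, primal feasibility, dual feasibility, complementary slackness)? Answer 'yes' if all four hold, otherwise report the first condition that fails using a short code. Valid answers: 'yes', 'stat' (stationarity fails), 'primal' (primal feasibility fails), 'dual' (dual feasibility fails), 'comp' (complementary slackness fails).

Gradient of f: grad f(x) = Q x + c = (-4, 6)
Constraint values g_i(x) = a_i^T x - b_i:
  g_1((3, -3)) = -3
  g_2((3, -3)) = 0
Stationarity residual: grad f(x) + sum_i lambda_i a_i = (0, 0)
  -> stationarity OK
Primal feasibility (all g_i <= 0): OK
Dual feasibility (all lambda_i >= 0): OK
Complementary slackness (lambda_i * g_i(x) = 0 for all i): OK

Verdict: yes, KKT holds.

yes


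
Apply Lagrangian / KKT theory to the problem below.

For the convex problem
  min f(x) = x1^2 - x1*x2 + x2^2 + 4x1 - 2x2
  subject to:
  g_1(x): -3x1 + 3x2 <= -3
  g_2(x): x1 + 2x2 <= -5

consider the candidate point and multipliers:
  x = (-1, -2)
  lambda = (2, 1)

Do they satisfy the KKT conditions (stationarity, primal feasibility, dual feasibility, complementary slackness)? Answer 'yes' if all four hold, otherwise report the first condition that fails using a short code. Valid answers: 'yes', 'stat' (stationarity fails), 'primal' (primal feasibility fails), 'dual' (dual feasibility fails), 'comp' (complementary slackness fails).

Gradient of f: grad f(x) = Q x + c = (4, -5)
Constraint values g_i(x) = a_i^T x - b_i:
  g_1((-1, -2)) = 0
  g_2((-1, -2)) = 0
Stationarity residual: grad f(x) + sum_i lambda_i a_i = (-1, 3)
  -> stationarity FAILS
Primal feasibility (all g_i <= 0): OK
Dual feasibility (all lambda_i >= 0): OK
Complementary slackness (lambda_i * g_i(x) = 0 for all i): OK

Verdict: the first failing condition is stationarity -> stat.

stat


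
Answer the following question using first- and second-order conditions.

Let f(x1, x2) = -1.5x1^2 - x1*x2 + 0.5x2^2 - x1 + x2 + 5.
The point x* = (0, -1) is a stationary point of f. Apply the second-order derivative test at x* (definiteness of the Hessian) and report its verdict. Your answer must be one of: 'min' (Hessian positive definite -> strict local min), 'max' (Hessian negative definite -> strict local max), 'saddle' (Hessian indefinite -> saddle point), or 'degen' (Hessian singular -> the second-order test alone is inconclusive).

Compute the Hessian H = grad^2 f:
  H = [[-3, -1], [-1, 1]]
Verify stationarity: grad f(x*) = H x* + g = (0, 0).
Eigenvalues of H: -3.2361, 1.2361.
Eigenvalues have mixed signs, so H is indefinite -> x* is a saddle point.

saddle


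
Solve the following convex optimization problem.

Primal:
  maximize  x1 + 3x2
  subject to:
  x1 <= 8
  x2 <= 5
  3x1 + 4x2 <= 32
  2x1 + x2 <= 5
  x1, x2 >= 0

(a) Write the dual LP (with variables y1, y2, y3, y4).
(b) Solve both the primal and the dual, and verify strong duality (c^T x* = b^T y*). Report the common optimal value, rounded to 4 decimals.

The standard primal-dual pair for 'max c^T x s.t. A x <= b, x >= 0' is:
  Dual:  min b^T y  s.t.  A^T y >= c,  y >= 0.

So the dual LP is:
  minimize  8y1 + 5y2 + 32y3 + 5y4
  subject to:
    y1 + 3y3 + 2y4 >= 1
    y2 + 4y3 + y4 >= 3
    y1, y2, y3, y4 >= 0

Solving the primal: x* = (0, 5).
  primal value c^T x* = 15.
Solving the dual: y* = (0, 2.5, 0, 0.5).
  dual value b^T y* = 15.
Strong duality: c^T x* = b^T y*. Confirmed.

15


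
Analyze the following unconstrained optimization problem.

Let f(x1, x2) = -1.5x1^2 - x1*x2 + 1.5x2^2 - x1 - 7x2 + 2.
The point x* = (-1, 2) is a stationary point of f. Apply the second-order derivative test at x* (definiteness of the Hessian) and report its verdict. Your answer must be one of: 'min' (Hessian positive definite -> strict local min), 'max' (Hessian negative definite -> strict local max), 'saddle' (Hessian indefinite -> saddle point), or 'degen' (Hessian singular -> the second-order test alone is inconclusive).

Compute the Hessian H = grad^2 f:
  H = [[-3, -1], [-1, 3]]
Verify stationarity: grad f(x*) = H x* + g = (0, 0).
Eigenvalues of H: -3.1623, 3.1623.
Eigenvalues have mixed signs, so H is indefinite -> x* is a saddle point.

saddle


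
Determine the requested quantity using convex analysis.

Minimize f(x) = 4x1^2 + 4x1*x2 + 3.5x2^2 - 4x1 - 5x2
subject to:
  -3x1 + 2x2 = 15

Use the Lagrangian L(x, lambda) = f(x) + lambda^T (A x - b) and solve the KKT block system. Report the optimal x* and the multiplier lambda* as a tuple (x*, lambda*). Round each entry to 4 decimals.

Form the Lagrangian:
  L(x, lambda) = (1/2) x^T Q x + c^T x + lambda^T (A x - b)
Stationarity (grad_x L = 0): Q x + c + A^T lambda = 0.
Primal feasibility: A x = b.

This gives the KKT block system:
  [ Q   A^T ] [ x     ]   [-c ]
  [ A    0  ] [ lambda ] = [ b ]

Solving the linear system:
  x*      = (-2.7203, 3.4196)
  lambda* = (-4.028)
  f(x*)   = 27.1014

x* = (-2.7203, 3.4196), lambda* = (-4.028)


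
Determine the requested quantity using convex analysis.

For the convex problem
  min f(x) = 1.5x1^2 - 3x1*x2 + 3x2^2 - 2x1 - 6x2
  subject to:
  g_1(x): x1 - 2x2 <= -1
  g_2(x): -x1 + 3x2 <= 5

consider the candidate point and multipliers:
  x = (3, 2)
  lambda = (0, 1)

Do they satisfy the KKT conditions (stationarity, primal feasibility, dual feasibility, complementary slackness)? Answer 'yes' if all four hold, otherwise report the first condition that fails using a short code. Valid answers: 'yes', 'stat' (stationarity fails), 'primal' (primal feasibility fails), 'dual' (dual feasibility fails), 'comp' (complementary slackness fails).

Gradient of f: grad f(x) = Q x + c = (1, -3)
Constraint values g_i(x) = a_i^T x - b_i:
  g_1((3, 2)) = 0
  g_2((3, 2)) = -2
Stationarity residual: grad f(x) + sum_i lambda_i a_i = (0, 0)
  -> stationarity OK
Primal feasibility (all g_i <= 0): OK
Dual feasibility (all lambda_i >= 0): OK
Complementary slackness (lambda_i * g_i(x) = 0 for all i): FAILS

Verdict: the first failing condition is complementary_slackness -> comp.

comp


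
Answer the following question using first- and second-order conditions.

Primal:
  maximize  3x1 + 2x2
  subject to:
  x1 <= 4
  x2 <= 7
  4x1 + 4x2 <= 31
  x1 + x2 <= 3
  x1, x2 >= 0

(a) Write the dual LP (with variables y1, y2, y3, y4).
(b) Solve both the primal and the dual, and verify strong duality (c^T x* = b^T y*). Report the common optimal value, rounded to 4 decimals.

The standard primal-dual pair for 'max c^T x s.t. A x <= b, x >= 0' is:
  Dual:  min b^T y  s.t.  A^T y >= c,  y >= 0.

So the dual LP is:
  minimize  4y1 + 7y2 + 31y3 + 3y4
  subject to:
    y1 + 4y3 + y4 >= 3
    y2 + 4y3 + y4 >= 2
    y1, y2, y3, y4 >= 0

Solving the primal: x* = (3, 0).
  primal value c^T x* = 9.
Solving the dual: y* = (0, 0, 0, 3).
  dual value b^T y* = 9.
Strong duality: c^T x* = b^T y*. Confirmed.

9


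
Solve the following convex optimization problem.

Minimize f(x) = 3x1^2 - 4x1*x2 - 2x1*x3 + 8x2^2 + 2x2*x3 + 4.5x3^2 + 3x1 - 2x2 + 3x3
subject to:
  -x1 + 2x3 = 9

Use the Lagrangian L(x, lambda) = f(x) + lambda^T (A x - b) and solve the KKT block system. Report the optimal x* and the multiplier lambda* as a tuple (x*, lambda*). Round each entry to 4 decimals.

Form the Lagrangian:
  L(x, lambda) = (1/2) x^T Q x + c^T x + lambda^T (A x - b)
Stationarity (grad_x L = 0): Q x + c + A^T lambda = 0.
Primal feasibility: A x = b.

This gives the KKT block system:
  [ Q   A^T ] [ x     ]   [-c ]
  [ A    0  ] [ lambda ] = [ b ]

Solving the linear system:
  x*      = (-3, -1, 3)
  lambda* = (-17)
  f(x*)   = 77.5

x* = (-3, -1, 3), lambda* = (-17)


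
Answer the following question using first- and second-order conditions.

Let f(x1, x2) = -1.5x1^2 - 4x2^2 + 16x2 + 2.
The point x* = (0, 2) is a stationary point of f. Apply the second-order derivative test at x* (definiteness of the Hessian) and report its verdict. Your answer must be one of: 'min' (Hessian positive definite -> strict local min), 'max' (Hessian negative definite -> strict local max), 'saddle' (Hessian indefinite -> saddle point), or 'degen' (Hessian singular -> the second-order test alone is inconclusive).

Compute the Hessian H = grad^2 f:
  H = [[-3, 0], [0, -8]]
Verify stationarity: grad f(x*) = H x* + g = (0, 0).
Eigenvalues of H: -8, -3.
Both eigenvalues < 0, so H is negative definite -> x* is a strict local max.

max
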